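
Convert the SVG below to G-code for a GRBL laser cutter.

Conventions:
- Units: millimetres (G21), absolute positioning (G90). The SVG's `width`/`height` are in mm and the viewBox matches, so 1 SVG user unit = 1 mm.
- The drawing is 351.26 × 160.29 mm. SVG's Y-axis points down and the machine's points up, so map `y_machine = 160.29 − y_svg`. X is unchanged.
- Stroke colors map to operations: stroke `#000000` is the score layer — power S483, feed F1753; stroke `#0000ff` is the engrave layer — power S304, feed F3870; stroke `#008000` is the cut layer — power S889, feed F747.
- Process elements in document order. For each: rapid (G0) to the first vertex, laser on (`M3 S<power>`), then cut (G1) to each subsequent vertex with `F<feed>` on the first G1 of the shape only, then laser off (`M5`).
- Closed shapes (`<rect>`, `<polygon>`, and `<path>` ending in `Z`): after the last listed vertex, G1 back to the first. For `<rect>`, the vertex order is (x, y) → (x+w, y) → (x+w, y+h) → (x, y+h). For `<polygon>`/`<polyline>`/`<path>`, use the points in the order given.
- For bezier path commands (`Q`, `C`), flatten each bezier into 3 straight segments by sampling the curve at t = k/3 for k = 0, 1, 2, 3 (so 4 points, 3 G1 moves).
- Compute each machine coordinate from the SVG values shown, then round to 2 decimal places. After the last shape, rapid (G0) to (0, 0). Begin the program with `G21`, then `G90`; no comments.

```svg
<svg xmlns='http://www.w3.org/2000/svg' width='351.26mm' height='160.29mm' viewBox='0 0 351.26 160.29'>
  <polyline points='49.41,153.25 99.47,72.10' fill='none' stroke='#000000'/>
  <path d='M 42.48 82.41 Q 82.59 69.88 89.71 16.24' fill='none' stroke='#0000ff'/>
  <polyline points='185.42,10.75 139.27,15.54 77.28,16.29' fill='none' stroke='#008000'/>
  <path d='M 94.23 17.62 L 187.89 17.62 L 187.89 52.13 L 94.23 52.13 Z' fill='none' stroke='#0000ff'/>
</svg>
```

viewBox `0 0 351.26 160.29` with mm width/height → 1 unit = 1 mm. Flip: y_m = 160.29 − y_svg.

**Shape 1** — `<polyline>` line segment, stroke `#000000` → score (S483, F1753). Machine vertices: (49.41,7.04) → (99.47,88.19). Open path.

**Shape 2** — `<path>` quadratic bezier, stroke `#0000ff` → engrave (S304, F3870). Control points (SVG): P0=(42.48,82.41), P1=(82.59,69.88), P2=(89.71,16.24); sampled at t=k/3. Machine vertices: (42.48,77.88) → (65.55,90.80) → (81.30,112.86) → (89.71,144.05). Open path.

**Shape 3** — `<polyline>` open polyline, stroke `#008000` → cut (S889, F747). Machine vertices: (185.42,149.54) → (139.27,144.75) → (77.28,144.00). Open path.

**Shape 4** — `<path>` rectangle, stroke `#0000ff` → engrave (S304, F3870). Machine vertices: (94.23,142.67) → (187.89,142.67) → (187.89,108.16) → (94.23,108.16) → (94.23,142.67). Closed: final G1 returns to the first vertex.

G21
G90
G0 X49.41 Y7.04
M3 S483
G1 X99.47 Y88.19 F1753
M5
G0 X42.48 Y77.88
M3 S304
G1 X65.55 Y90.80 F3870
G1 X81.30 Y112.86
G1 X89.71 Y144.05
M5
G0 X185.42 Y149.54
M3 S889
G1 X139.27 Y144.75 F747
G1 X77.28 Y144.00
M5
G0 X94.23 Y142.67
M3 S304
G1 X187.89 Y142.67 F3870
G1 X187.89 Y108.16
G1 X94.23 Y108.16
G1 X94.23 Y142.67
M5
G0 X0.00 Y0.00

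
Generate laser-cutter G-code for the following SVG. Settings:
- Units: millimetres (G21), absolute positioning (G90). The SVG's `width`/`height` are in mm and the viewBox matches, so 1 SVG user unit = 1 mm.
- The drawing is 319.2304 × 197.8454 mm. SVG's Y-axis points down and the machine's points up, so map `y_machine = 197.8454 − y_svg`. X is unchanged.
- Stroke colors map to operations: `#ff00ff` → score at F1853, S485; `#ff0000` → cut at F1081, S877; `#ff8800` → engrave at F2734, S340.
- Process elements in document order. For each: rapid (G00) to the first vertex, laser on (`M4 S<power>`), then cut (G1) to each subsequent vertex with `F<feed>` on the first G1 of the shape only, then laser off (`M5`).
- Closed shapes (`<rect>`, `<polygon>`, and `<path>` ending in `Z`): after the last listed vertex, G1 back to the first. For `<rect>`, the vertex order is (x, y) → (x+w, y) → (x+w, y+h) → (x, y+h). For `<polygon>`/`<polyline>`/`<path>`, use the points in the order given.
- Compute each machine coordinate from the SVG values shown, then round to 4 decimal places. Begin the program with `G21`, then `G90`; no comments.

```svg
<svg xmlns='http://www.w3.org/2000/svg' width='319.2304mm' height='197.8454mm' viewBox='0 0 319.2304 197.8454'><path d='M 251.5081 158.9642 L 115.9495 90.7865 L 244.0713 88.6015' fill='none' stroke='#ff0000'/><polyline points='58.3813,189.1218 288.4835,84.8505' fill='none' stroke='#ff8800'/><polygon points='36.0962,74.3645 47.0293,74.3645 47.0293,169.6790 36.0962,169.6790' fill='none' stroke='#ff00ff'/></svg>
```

G21
G90
G00 X251.5081 Y38.8812
M4 S877
G1 X115.9495 Y107.0589 F1081
G1 X244.0713 Y109.2439
M5
G00 X58.3813 Y8.7236
M4 S340
G1 X288.4835 Y112.9949 F2734
M5
G00 X36.0962 Y123.4809
M4 S485
G1 X47.0293 Y123.4809 F1853
G1 X47.0293 Y28.1664
G1 X36.0962 Y28.1664
G1 X36.0962 Y123.4809
M5

1 u = 1 mm; y_m = 197.8454 − y.

[1] `<path>` open polyline, #ff0000→cut S877 F1081: (251.5081,38.8812) → (115.9495,107.0589) → (244.0713,109.2439)

[2] `<polyline>` line segment, #ff8800→engrave S340 F2734: (58.3813,8.7236) → (288.4835,112.9949)

[3] `<polygon>` rectangle, #ff00ff→score S485 F1853: (36.0962,123.4809) → (47.0293,123.4809) → (47.0293,28.1664) → (36.0962,28.1664) → (36.0962,123.4809) (closed)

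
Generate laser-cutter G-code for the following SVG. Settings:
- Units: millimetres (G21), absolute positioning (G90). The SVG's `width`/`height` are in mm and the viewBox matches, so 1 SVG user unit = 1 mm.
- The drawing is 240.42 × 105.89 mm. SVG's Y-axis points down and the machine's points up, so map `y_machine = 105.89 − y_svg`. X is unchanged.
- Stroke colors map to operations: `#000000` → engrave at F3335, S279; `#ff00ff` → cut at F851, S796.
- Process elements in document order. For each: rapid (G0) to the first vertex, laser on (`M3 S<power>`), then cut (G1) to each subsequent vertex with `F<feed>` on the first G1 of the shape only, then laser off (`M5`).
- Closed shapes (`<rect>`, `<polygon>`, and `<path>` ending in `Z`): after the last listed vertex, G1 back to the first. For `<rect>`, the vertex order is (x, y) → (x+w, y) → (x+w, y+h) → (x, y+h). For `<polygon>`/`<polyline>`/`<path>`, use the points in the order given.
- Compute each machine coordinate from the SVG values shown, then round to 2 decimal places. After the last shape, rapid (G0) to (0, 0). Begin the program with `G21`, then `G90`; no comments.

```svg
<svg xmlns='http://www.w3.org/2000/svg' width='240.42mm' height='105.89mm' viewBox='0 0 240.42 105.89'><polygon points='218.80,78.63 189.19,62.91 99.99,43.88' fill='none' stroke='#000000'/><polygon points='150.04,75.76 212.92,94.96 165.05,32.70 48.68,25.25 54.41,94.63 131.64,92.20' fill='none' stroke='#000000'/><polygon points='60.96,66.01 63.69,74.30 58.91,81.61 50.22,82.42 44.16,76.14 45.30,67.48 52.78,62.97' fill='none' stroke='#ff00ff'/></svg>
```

viewBox `0 0 240.42 105.89` with mm width/height → 1 unit = 1 mm. Flip: y_m = 105.89 − y_svg.

**Shape 1** — `<polygon>` closed polygon, stroke `#000000` → engrave (S279, F3335). Machine vertices: (218.80,27.26) → (189.19,42.98) → (99.99,62.01) → (218.80,27.26). Closed: final G1 returns to the first vertex.

**Shape 2** — `<polygon>` closed polygon, stroke `#000000` → engrave (S279, F3335). Machine vertices: (150.04,30.13) → (212.92,10.93) → (165.05,73.19) → (48.68,80.64) → (54.41,11.26) → (131.64,13.69) → (150.04,30.13). Closed: final G1 returns to the first vertex.

**Shape 3** — `<polygon>` regular polygon, stroke `#ff00ff` → cut (S796, F851). Machine vertices: (60.96,39.88) → (63.69,31.59) → (58.91,24.28) → (50.22,23.47) → (44.16,29.75) → (45.30,38.41) → (52.78,42.92) → (60.96,39.88). Closed: final G1 returns to the first vertex.

G21
G90
G0 X218.80 Y27.26
M3 S279
G1 X189.19 Y42.98 F3335
G1 X99.99 Y62.01
G1 X218.80 Y27.26
M5
G0 X150.04 Y30.13
M3 S279
G1 X212.92 Y10.93 F3335
G1 X165.05 Y73.19
G1 X48.68 Y80.64
G1 X54.41 Y11.26
G1 X131.64 Y13.69
G1 X150.04 Y30.13
M5
G0 X60.96 Y39.88
M3 S796
G1 X63.69 Y31.59 F851
G1 X58.91 Y24.28
G1 X50.22 Y23.47
G1 X44.16 Y29.75
G1 X45.30 Y38.41
G1 X52.78 Y42.92
G1 X60.96 Y39.88
M5
G0 X0.00 Y0.00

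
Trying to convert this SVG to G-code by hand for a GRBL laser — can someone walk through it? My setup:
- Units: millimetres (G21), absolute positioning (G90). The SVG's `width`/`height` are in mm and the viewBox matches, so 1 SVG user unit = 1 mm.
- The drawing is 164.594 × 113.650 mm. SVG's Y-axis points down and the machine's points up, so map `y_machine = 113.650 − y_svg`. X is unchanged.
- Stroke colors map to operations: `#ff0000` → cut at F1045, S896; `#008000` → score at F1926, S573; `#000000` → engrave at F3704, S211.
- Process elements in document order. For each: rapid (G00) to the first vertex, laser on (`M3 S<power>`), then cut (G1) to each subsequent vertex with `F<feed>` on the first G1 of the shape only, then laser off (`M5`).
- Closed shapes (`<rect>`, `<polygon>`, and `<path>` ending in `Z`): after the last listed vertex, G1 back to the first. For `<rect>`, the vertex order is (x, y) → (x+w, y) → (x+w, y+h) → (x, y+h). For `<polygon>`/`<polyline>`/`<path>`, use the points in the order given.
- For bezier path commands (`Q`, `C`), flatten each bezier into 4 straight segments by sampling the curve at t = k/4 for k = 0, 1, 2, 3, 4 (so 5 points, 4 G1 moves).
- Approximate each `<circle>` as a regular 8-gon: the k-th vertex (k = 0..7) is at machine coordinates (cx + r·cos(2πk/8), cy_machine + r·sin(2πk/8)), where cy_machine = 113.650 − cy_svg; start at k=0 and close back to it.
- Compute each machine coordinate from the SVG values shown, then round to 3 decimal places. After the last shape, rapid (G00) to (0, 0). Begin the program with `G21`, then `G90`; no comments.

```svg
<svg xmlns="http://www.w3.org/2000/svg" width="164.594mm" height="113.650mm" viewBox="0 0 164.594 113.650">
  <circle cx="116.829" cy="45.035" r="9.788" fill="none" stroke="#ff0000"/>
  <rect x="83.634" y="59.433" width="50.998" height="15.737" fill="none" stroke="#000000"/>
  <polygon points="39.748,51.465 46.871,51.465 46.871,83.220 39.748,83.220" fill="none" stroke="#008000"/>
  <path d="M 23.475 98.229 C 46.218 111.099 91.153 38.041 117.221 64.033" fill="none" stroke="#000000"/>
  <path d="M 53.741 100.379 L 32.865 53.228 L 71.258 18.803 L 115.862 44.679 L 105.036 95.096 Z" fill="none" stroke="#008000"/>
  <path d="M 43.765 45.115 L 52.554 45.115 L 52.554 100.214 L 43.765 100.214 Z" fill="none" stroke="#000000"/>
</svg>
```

G21
G90
G00 X126.617 Y68.615
M3 S896
G1 X123.750 Y75.536 F1045
G1 X116.829 Y78.403
G1 X109.908 Y75.536
G1 X107.041 Y68.615
G1 X109.908 Y61.694
G1 X116.829 Y58.827
G1 X123.750 Y61.694
G1 X126.617 Y68.615
M5
G00 X83.634 Y54.217
M3 S211
G1 X134.632 Y54.217 F3704
G1 X134.632 Y38.480
G1 X83.634 Y38.480
G1 X83.634 Y54.217
M5
G00 X39.748 Y62.185
M3 S573
G1 X46.871 Y62.185 F1926
G1 X46.871 Y30.430
G1 X39.748 Y30.430
G1 X39.748 Y62.185
M5
G00 X23.475 Y15.421
M3 S211
G1 X44.052 Y18.990 F3704
G1 X69.101 Y37.440
G1 X94.774 Y53.429
G1 X117.221 Y49.617
M5
G00 X53.741 Y13.271
M3 S573
G1 X32.865 Y60.422 F1926
G1 X71.258 Y94.847
G1 X115.862 Y68.971
G1 X105.036 Y18.554
G1 X53.741 Y13.271
M5
G00 X43.765 Y68.535
M3 S211
G1 X52.554 Y68.535 F3704
G1 X52.554 Y13.436
G1 X43.765 Y13.436
G1 X43.765 Y68.535
M5
G00 X0.000 Y0.000

1 u = 1 mm; y_m = 113.650 − y.

[1] `<circle>` circle, #ff0000→cut S896 F1045: (126.617,68.615) → (123.750,75.536) → (116.829,78.403) → (109.908,75.536) → (107.041,68.615) → (109.908,61.694) → (116.829,58.827) → (123.750,61.694) → (126.617,68.615) (closed)

[2] `<rect>` rectangle, #000000→engrave S211 F3704: (83.634,54.217) → (134.632,54.217) → (134.632,38.480) → (83.634,38.480) → (83.634,54.217) (closed)

[3] `<polygon>` rectangle, #008000→score S573 F1926: (39.748,62.185) → (46.871,62.185) → (46.871,30.430) → (39.748,30.430) → (39.748,62.185) (closed)

[4] `<path>` cubic bezier, #000000→engrave S211 F3704: (23.475,15.421) → (44.052,18.990) → (69.101,37.440) → (94.774,53.429) → (117.221,49.617)

[5] `<path>` regular polygon, #008000→score S573 F1926: (53.741,13.271) → (32.865,60.422) → (71.258,94.847) → (115.862,68.971) → (105.036,18.554) → (53.741,13.271) (closed)

[6] `<path>` rectangle, #000000→engrave S211 F3704: (43.765,68.535) → (52.554,68.535) → (52.554,13.436) → (43.765,13.436) → (43.765,68.535) (closed)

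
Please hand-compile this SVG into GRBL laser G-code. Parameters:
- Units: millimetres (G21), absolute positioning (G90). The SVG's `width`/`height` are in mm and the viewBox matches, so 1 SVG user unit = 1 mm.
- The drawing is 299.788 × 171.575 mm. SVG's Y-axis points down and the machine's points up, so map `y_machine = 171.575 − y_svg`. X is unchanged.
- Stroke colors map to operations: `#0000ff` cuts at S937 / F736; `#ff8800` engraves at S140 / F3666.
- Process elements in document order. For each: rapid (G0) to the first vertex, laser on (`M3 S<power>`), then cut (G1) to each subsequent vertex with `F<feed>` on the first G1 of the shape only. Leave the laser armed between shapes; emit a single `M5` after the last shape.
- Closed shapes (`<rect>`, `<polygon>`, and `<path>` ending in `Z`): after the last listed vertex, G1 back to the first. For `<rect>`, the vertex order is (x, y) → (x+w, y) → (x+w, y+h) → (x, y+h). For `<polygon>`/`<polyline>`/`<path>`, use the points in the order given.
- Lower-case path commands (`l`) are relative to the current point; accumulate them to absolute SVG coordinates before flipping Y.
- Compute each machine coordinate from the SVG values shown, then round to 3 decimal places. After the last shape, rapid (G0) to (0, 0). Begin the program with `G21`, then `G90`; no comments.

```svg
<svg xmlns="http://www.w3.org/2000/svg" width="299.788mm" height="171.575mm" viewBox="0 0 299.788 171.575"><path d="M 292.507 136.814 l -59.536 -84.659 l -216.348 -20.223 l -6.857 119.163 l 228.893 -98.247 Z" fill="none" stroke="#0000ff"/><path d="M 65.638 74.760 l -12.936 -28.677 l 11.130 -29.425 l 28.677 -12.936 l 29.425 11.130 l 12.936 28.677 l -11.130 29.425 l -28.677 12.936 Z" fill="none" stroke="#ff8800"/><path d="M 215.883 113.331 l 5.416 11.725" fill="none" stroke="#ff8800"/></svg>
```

1 u = 1 mm; y_m = 171.575 − y.

[1] `<path>` closed polygon, #0000ff→cut S937 F736: (292.507,34.761) → (232.971,119.420) → (16.623,139.643) → (9.766,20.480) → (238.659,118.727) → (292.507,34.761) (closed)

[2] `<path>` regular polygon, #ff8800→engrave S140 F3666: (65.638,96.815) → (52.702,125.492) → (63.832,154.917) → (92.509,167.853) → (121.934,156.723) → (134.870,128.046) → (123.740,98.621) → (95.063,85.685) → (65.638,96.815) (closed)

[3] `<path>` line segment, #ff8800→engrave S140 F3666: (215.883,58.244) → (221.299,46.519)

G21
G90
G0 X292.507 Y34.761
M3 S937
G1 X232.971 Y119.420 F736
G1 X16.623 Y139.643
G1 X9.766 Y20.480
G1 X238.659 Y118.727
G1 X292.507 Y34.761
G0 X65.638 Y96.815
M3 S140
G1 X52.702 Y125.492 F3666
G1 X63.832 Y154.917
G1 X92.509 Y167.853
G1 X121.934 Y156.723
G1 X134.870 Y128.046
G1 X123.740 Y98.621
G1 X95.063 Y85.685
G1 X65.638 Y96.815
G0 X215.883 Y58.244
M3 S140
G1 X221.299 Y46.519 F3666
M5
G0 X0.000 Y0.000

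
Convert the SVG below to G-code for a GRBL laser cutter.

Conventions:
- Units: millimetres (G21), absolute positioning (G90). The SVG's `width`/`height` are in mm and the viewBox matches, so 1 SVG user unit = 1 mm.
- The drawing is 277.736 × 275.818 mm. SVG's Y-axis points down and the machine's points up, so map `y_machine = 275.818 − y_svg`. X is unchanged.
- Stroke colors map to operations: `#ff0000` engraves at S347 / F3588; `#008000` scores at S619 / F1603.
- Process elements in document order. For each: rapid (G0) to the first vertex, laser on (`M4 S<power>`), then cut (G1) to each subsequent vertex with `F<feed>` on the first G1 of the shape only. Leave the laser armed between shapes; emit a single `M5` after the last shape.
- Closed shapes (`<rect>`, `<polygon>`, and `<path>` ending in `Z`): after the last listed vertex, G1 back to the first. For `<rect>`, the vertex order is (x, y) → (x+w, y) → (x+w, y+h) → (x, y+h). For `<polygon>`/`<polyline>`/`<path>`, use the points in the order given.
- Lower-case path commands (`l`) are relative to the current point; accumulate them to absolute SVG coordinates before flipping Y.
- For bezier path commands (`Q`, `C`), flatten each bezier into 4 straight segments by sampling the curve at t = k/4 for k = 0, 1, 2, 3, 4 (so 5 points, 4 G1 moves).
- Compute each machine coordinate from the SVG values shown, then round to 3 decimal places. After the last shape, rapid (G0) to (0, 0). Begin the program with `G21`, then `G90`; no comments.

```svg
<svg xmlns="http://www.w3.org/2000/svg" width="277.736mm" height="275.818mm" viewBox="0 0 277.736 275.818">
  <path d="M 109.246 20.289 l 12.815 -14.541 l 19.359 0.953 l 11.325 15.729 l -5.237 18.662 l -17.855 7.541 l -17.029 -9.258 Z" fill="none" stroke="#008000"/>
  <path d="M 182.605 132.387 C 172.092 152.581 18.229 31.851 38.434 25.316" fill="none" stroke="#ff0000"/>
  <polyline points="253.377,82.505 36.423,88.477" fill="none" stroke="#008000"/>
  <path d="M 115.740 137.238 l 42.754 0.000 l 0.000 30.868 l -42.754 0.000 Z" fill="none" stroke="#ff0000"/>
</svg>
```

1 u = 1 mm; y_m = 275.818 − y.

[1] `<path>` regular polygon, #008000→score S619 F1603: (109.246,255.529) → (122.061,270.070) → (141.420,269.117) → (152.745,253.388) → (147.508,234.726) → (129.653,227.185) → (112.624,236.443) → (109.246,255.529) (closed)

[2] `<path>` cubic bezier, #ff0000→engrave S347 F3588: (182.605,143.431) → (152.802,150.723) → (99.000,186.943) → (50.958,228.175) → (38.434,250.502)

[3] `<polyline>` line segment, #008000→score S619 F1603: (253.377,193.313) → (36.423,187.341)

[4] `<path>` rectangle, #ff0000→engrave S347 F3588: (115.740,138.580) → (158.494,138.580) → (158.494,107.712) → (115.740,107.712) → (115.740,138.580) (closed)

G21
G90
G0 X109.246 Y255.529
M4 S619
G1 X122.061 Y270.070 F1603
G1 X141.420 Y269.117
G1 X152.745 Y253.388
G1 X147.508 Y234.726
G1 X129.653 Y227.185
G1 X112.624 Y236.443
G1 X109.246 Y255.529
G0 X182.605 Y143.431
M4 S347
G1 X152.802 Y150.723 F3588
G1 X99.000 Y186.943
G1 X50.958 Y228.175
G1 X38.434 Y250.502
G0 X253.377 Y193.313
M4 S619
G1 X36.423 Y187.341 F1603
G0 X115.740 Y138.580
M4 S347
G1 X158.494 Y138.580 F3588
G1 X158.494 Y107.712
G1 X115.740 Y107.712
G1 X115.740 Y138.580
M5
G0 X0.000 Y0.000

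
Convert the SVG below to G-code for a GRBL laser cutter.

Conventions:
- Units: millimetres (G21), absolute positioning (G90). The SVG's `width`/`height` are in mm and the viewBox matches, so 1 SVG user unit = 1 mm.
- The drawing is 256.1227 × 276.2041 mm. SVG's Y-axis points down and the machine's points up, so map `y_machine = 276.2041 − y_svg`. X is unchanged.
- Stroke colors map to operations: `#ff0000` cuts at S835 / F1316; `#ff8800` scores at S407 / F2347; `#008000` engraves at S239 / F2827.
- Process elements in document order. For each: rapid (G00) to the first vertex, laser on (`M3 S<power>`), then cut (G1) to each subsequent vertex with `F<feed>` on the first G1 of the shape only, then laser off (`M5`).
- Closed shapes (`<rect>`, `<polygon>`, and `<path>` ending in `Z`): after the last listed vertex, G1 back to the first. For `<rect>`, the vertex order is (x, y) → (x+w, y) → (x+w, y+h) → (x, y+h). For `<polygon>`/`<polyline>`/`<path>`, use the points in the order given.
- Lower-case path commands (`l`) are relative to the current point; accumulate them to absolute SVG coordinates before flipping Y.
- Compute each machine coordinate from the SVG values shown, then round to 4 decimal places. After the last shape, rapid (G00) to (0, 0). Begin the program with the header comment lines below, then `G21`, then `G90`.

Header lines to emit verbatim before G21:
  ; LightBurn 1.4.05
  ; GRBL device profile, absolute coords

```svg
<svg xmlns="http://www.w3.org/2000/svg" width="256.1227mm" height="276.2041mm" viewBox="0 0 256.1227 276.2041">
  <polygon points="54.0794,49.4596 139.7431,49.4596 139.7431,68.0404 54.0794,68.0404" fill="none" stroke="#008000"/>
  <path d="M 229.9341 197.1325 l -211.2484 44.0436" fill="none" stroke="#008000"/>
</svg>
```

1 u = 1 mm; y_m = 276.2041 − y.

[1] `<polygon>` rectangle, #008000→engrave S239 F2827: (54.0794,226.7445) → (139.7431,226.7445) → (139.7431,208.1637) → (54.0794,208.1637) → (54.0794,226.7445) (closed)

[2] `<path>` line segment, #008000→engrave S239 F2827: (229.9341,79.0716) → (18.6857,35.0280)

; LightBurn 1.4.05
; GRBL device profile, absolute coords
G21
G90
G00 X54.0794 Y226.7445
M3 S239
G1 X139.7431 Y226.7445 F2827
G1 X139.7431 Y208.1637
G1 X54.0794 Y208.1637
G1 X54.0794 Y226.7445
M5
G00 X229.9341 Y79.0716
M3 S239
G1 X18.6857 Y35.0280 F2827
M5
G00 X0.0000 Y0.0000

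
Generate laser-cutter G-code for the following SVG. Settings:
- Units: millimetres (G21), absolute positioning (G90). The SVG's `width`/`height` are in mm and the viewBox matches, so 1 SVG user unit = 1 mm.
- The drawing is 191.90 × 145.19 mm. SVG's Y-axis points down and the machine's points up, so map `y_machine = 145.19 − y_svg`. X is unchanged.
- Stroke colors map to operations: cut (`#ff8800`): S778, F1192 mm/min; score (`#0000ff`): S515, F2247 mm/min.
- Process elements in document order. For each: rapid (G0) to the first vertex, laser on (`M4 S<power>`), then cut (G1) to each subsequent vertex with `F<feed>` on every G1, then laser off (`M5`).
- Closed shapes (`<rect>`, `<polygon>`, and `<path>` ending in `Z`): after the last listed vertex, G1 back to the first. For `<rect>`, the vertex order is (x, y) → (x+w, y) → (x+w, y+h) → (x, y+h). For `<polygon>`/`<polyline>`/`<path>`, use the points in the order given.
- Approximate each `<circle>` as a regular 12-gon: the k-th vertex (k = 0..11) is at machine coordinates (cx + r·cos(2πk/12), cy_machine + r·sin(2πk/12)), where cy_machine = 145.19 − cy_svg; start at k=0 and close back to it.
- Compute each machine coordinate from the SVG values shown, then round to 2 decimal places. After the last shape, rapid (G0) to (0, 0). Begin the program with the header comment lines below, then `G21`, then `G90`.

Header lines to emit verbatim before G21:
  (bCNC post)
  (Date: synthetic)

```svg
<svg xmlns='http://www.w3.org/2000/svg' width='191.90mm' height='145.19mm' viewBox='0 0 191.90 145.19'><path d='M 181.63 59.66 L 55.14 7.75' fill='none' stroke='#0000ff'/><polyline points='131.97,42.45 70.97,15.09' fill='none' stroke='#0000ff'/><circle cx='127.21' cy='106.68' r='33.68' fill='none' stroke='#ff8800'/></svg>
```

1 u = 1 mm; y_m = 145.19 − y.

[1] `<path>` line segment, #0000ff→score S515 F2247: (181.63,85.53) → (55.14,137.44)

[2] `<polyline>` line segment, #0000ff→score S515 F2247: (131.97,102.74) → (70.97,130.10)

[3] `<circle>` circle, #ff8800→cut S778 F1192: (160.89,38.51) → (156.38,55.35) → (144.05,67.68) → (127.21,72.19) → (110.37,67.68) → (98.04,55.35) → (93.53,38.51) → (98.04,21.67) → (110.37,9.34) → (127.21,4.83) → (144.05,9.34) → (156.38,21.67) → (160.89,38.51) (closed)

(bCNC post)
(Date: synthetic)
G21
G90
G0 X181.63 Y85.53
M4 S515
G1 X55.14 Y137.44 F2247
M5
G0 X131.97 Y102.74
M4 S515
G1 X70.97 Y130.10 F2247
M5
G0 X160.89 Y38.51
M4 S778
G1 X156.38 Y55.35 F1192
G1 X144.05 Y67.68 F1192
G1 X127.21 Y72.19 F1192
G1 X110.37 Y67.68 F1192
G1 X98.04 Y55.35 F1192
G1 X93.53 Y38.51 F1192
G1 X98.04 Y21.67 F1192
G1 X110.37 Y9.34 F1192
G1 X127.21 Y4.83 F1192
G1 X144.05 Y9.34 F1192
G1 X156.38 Y21.67 F1192
G1 X160.89 Y38.51 F1192
M5
G0 X0.00 Y0.00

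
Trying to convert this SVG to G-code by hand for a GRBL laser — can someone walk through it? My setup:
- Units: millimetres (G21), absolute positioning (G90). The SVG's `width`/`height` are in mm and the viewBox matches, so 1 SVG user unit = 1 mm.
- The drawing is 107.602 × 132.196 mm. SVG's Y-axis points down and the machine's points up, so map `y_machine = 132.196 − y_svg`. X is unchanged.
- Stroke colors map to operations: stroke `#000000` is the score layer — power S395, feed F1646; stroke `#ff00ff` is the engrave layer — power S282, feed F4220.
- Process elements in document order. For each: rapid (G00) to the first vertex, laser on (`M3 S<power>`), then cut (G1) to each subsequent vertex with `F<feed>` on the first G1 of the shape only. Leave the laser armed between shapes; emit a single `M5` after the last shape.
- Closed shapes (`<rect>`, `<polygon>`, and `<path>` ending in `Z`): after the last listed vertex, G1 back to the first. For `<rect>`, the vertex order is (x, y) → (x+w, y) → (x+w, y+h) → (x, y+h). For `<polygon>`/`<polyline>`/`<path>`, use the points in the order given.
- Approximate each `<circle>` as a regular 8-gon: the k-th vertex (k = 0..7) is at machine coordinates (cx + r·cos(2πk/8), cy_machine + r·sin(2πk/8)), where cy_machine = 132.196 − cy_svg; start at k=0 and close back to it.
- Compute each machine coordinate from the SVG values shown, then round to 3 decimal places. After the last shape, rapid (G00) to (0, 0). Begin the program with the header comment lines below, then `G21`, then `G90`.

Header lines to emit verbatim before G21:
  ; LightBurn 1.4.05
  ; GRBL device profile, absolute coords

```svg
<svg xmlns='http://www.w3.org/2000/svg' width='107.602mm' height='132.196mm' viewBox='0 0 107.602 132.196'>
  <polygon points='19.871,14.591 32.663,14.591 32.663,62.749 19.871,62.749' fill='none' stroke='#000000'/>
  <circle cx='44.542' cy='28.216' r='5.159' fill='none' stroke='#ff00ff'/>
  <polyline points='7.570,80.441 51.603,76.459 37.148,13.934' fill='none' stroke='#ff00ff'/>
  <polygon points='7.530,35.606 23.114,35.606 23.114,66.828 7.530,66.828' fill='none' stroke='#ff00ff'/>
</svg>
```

; LightBurn 1.4.05
; GRBL device profile, absolute coords
G21
G90
G00 X19.871 Y117.605
M3 S395
G1 X32.663 Y117.605 F1646
G1 X32.663 Y69.447
G1 X19.871 Y69.447
G1 X19.871 Y117.605
G00 X49.701 Y103.980
M3 S282
G1 X48.190 Y107.628 F4220
G1 X44.542 Y109.139
G1 X40.894 Y107.628
G1 X39.383 Y103.980
G1 X40.894 Y100.332
G1 X44.542 Y98.821
G1 X48.190 Y100.332
G1 X49.701 Y103.980
G00 X7.570 Y51.755
M3 S282
G1 X51.603 Y55.737 F4220
G1 X37.148 Y118.262
G00 X7.530 Y96.590
M3 S282
G1 X23.114 Y96.590 F4220
G1 X23.114 Y65.368
G1 X7.530 Y65.368
G1 X7.530 Y96.590
M5
G00 X0.000 Y0.000

Since the viewBox matches the mm dimensions, user units are millimetres directly. The only transform is the Y-flip y_m = 132.196 − y_svg.

Shape 1 is a rectangle drawn with `<polygon>`. Its stroke #000000 means score at S395, F1646. After flipping Y the toolpath is (19.871,117.605) → (32.663,117.605) → (32.663,69.447) → (19.871,69.447) → (19.871,117.605), returning to the start.

Shape 2 is a circle drawn with `<circle>`. Its stroke #ff00ff means engrave at S282, F4220. After flipping Y the toolpath is (49.701,103.980) → (48.190,107.628) → (44.542,109.139) → (40.894,107.628) → (39.383,103.980) → (40.894,100.332) → (44.542,98.821) → (48.190,100.332) → (49.701,103.980), returning to the start.

Shape 3 is a open polyline drawn with `<polyline>`. Its stroke #ff00ff means engrave at S282, F4220. After flipping Y the toolpath is (7.570,51.755) → (51.603,55.737) → (37.148,118.262).

Shape 4 is a rectangle drawn with `<polygon>`. Its stroke #ff00ff means engrave at S282, F4220. After flipping Y the toolpath is (7.530,96.590) → (23.114,96.590) → (23.114,65.368) → (7.530,65.368) → (7.530,96.590), returning to the start.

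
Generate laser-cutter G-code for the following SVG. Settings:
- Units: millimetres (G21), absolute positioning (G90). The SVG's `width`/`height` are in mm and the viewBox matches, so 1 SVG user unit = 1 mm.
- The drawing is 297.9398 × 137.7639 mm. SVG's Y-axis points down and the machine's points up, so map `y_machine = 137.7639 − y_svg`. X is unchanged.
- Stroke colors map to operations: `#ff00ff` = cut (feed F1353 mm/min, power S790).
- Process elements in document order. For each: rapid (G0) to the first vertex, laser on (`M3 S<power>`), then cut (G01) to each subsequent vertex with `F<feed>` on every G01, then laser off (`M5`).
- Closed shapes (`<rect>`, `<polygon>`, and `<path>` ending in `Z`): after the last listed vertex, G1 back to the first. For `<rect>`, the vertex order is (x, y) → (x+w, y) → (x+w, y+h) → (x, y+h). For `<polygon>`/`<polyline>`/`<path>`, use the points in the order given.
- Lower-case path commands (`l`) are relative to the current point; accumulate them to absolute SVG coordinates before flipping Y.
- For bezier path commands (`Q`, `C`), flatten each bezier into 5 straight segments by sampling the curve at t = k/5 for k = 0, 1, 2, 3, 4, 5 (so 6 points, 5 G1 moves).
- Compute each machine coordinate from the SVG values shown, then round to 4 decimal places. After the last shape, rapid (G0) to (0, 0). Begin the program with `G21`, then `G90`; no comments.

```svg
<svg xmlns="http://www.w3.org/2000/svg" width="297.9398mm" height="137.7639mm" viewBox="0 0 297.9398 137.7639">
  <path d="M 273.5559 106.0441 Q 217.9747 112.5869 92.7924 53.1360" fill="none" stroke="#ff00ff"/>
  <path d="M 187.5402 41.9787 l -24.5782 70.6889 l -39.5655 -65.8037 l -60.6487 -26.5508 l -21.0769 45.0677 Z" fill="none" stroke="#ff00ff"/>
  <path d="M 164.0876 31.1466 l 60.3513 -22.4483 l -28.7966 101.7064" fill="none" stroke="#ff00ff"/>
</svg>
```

1 u = 1 mm; y_m = 137.7639 − y.

[1] `<path>` quadratic bezier, #ff00ff→cut S790 F1353: (273.5559,31.7198) → (248.5394,31.7424) → (217.9548,37.0446) → (181.8021,47.6262) → (140.0813,63.4873) → (92.7924,84.6279)

[2] `<path>` closed polygon, #ff00ff→cut S790 F1353: (187.5402,95.7852) → (162.9620,25.0963) → (123.3965,90.9000) → (62.7478,117.4508) → (41.6709,72.3831) → (187.5402,95.7852) (closed)

[3] `<path>` open polyline, #ff00ff→cut S790 F1353: (164.0876,106.6173) → (224.4389,129.0656) → (195.6423,27.3592)

G21
G90
G0 X273.5559 Y31.7198
M3 S790
G01 X248.5394 Y31.7424 F1353
G01 X217.9548 Y37.0446 F1353
G01 X181.8021 Y47.6262 F1353
G01 X140.0813 Y63.4873 F1353
G01 X92.7924 Y84.6279 F1353
M5
G0 X187.5402 Y95.7852
M3 S790
G01 X162.9620 Y25.0963 F1353
G01 X123.3965 Y90.9000 F1353
G01 X62.7478 Y117.4508 F1353
G01 X41.6709 Y72.3831 F1353
G01 X187.5402 Y95.7852 F1353
M5
G0 X164.0876 Y106.6173
M3 S790
G01 X224.4389 Y129.0656 F1353
G01 X195.6423 Y27.3592 F1353
M5
G0 X0.0000 Y0.0000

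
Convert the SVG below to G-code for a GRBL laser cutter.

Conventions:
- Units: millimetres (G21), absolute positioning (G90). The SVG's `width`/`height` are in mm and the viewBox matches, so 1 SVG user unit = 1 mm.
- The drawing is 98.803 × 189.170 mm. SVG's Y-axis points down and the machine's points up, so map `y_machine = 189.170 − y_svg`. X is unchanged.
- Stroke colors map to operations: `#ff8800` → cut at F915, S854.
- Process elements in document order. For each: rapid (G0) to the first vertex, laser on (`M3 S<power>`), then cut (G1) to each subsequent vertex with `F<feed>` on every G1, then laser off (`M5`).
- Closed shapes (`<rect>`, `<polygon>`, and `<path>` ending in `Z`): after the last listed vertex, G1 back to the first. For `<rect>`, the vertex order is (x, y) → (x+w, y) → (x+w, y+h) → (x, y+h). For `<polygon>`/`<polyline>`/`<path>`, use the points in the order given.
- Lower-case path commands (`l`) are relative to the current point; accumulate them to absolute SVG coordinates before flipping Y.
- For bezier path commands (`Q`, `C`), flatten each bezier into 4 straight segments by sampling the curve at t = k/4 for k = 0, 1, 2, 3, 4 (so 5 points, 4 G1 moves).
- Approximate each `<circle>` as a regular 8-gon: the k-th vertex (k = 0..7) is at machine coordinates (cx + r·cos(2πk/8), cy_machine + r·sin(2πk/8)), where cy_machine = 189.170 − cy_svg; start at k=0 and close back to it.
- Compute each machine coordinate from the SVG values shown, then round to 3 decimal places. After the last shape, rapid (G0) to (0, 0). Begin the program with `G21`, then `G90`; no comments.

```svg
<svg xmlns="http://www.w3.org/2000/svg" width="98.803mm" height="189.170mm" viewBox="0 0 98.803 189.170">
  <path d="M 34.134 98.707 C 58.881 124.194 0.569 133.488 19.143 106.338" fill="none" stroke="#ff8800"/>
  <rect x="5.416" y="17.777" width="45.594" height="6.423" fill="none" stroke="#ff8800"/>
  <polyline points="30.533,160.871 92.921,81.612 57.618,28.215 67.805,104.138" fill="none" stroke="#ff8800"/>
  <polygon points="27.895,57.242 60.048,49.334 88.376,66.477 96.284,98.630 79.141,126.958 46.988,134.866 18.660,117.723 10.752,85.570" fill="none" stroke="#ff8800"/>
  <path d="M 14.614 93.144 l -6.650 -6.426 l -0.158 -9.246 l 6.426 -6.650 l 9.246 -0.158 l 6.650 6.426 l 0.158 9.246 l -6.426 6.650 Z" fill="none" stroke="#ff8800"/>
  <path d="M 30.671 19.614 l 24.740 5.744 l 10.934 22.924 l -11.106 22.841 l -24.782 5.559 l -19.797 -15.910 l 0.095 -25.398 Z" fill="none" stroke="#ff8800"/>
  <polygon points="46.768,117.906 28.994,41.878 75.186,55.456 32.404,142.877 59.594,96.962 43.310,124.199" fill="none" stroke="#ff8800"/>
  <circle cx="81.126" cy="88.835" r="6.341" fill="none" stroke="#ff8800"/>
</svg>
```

1 u = 1 mm; y_m = 189.170 − y.

[1] `<path>` cubic bezier, #ff8800→cut S854 F915: (34.134,90.463) → (39.620,74.700) → (28.953,66.909) → (17.129,68.986) → (19.143,82.832)

[2] `<rect>` rectangle, #ff8800→cut S854 F915: (5.416,171.393) → (51.010,171.393) → (51.010,164.970) → (5.416,164.970) → (5.416,171.393) (closed)

[3] `<polyline>` open polyline, #ff8800→cut S854 F915: (30.533,28.299) → (92.921,107.558) → (57.618,160.955) → (67.805,85.032)

[4] `<polygon>` regular polygon, #ff8800→cut S854 F915: (27.895,131.928) → (60.048,139.836) → (88.376,122.693) → (96.284,90.540) → (79.141,62.212) → (46.988,54.304) → (18.660,71.447) → (10.752,103.600) → (27.895,131.928) (closed)

[5] `<path>` regular polygon, #ff8800→cut S854 F915: (14.614,96.026) → (7.964,102.452) → (7.806,111.698) → (14.232,118.348) → (23.478,118.506) → (30.128,112.080) → (30.286,102.834) → (23.860,96.184) → (14.614,96.026) (closed)

[6] `<path>` regular polygon, #ff8800→cut S854 F915: (30.671,169.556) → (55.411,163.812) → (66.345,140.888) → (55.239,118.047) → (30.457,112.488) → (10.660,128.398) → (10.755,153.796) → (30.671,169.556) (closed)

[7] `<polygon>` closed polygon, #ff8800→cut S854 F915: (46.768,71.264) → (28.994,147.292) → (75.186,133.714) → (32.404,46.293) → (59.594,92.208) → (43.310,64.971) → (46.768,71.264) (closed)

[8] `<circle>` circle, #ff8800→cut S854 F915: (87.467,100.335) → (85.610,104.819) → (81.126,106.676) → (76.642,104.819) → (74.785,100.335) → (76.642,95.851) → (81.126,93.994) → (85.610,95.851) → (87.467,100.335) (closed)

G21
G90
G0 X34.134 Y90.463
M3 S854
G1 X39.620 Y74.700 F915
G1 X28.953 Y66.909 F915
G1 X17.129 Y68.986 F915
G1 X19.143 Y82.832 F915
M5
G0 X5.416 Y171.393
M3 S854
G1 X51.010 Y171.393 F915
G1 X51.010 Y164.970 F915
G1 X5.416 Y164.970 F915
G1 X5.416 Y171.393 F915
M5
G0 X30.533 Y28.299
M3 S854
G1 X92.921 Y107.558 F915
G1 X57.618 Y160.955 F915
G1 X67.805 Y85.032 F915
M5
G0 X27.895 Y131.928
M3 S854
G1 X60.048 Y139.836 F915
G1 X88.376 Y122.693 F915
G1 X96.284 Y90.540 F915
G1 X79.141 Y62.212 F915
G1 X46.988 Y54.304 F915
G1 X18.660 Y71.447 F915
G1 X10.752 Y103.600 F915
G1 X27.895 Y131.928 F915
M5
G0 X14.614 Y96.026
M3 S854
G1 X7.964 Y102.452 F915
G1 X7.806 Y111.698 F915
G1 X14.232 Y118.348 F915
G1 X23.478 Y118.506 F915
G1 X30.128 Y112.080 F915
G1 X30.286 Y102.834 F915
G1 X23.860 Y96.184 F915
G1 X14.614 Y96.026 F915
M5
G0 X30.671 Y169.556
M3 S854
G1 X55.411 Y163.812 F915
G1 X66.345 Y140.888 F915
G1 X55.239 Y118.047 F915
G1 X30.457 Y112.488 F915
G1 X10.660 Y128.398 F915
G1 X10.755 Y153.796 F915
G1 X30.671 Y169.556 F915
M5
G0 X46.768 Y71.264
M3 S854
G1 X28.994 Y147.292 F915
G1 X75.186 Y133.714 F915
G1 X32.404 Y46.293 F915
G1 X59.594 Y92.208 F915
G1 X43.310 Y64.971 F915
G1 X46.768 Y71.264 F915
M5
G0 X87.467 Y100.335
M3 S854
G1 X85.610 Y104.819 F915
G1 X81.126 Y106.676 F915
G1 X76.642 Y104.819 F915
G1 X74.785 Y100.335 F915
G1 X76.642 Y95.851 F915
G1 X81.126 Y93.994 F915
G1 X85.610 Y95.851 F915
G1 X87.467 Y100.335 F915
M5
G0 X0.000 Y0.000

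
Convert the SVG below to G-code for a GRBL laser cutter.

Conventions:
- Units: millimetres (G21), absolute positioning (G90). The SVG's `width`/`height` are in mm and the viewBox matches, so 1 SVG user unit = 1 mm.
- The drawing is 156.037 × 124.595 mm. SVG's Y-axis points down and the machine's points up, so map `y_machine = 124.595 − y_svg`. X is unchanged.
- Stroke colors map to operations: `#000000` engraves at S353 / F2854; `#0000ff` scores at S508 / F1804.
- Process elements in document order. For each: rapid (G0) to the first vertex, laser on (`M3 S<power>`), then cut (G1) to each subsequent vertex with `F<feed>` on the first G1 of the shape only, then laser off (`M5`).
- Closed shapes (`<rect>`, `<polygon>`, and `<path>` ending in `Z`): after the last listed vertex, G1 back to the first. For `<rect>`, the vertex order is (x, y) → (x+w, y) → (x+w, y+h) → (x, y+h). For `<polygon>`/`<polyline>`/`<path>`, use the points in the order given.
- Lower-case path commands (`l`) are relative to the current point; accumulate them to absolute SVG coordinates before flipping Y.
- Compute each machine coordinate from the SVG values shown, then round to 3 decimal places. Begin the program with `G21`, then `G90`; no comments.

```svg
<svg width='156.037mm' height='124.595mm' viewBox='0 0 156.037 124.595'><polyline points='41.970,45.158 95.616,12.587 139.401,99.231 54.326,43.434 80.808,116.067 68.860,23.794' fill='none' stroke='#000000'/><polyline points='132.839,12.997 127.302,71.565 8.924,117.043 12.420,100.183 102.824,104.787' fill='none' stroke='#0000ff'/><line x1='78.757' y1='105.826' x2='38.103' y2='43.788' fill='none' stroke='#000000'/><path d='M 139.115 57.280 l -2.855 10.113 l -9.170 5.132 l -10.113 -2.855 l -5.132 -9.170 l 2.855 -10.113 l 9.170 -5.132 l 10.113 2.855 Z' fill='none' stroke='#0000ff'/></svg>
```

G21
G90
G0 X41.970 Y79.437
M3 S353
G1 X95.616 Y112.008 F2854
G1 X139.401 Y25.364
G1 X54.326 Y81.161
G1 X80.808 Y8.528
G1 X68.860 Y100.801
M5
G0 X132.839 Y111.598
M3 S508
G1 X127.302 Y53.030 F1804
G1 X8.924 Y7.552
G1 X12.420 Y24.412
G1 X102.824 Y19.808
M5
G0 X78.757 Y18.769
M3 S353
G1 X38.103 Y80.807 F2854
M5
G0 X139.115 Y67.315
M3 S508
G1 X136.260 Y57.202 F1804
G1 X127.090 Y52.070
G1 X116.977 Y54.925
G1 X111.845 Y64.095
G1 X114.700 Y74.208
G1 X123.870 Y79.340
G1 X133.983 Y76.485
G1 X139.115 Y67.315
M5

Since the viewBox matches the mm dimensions, user units are millimetres directly. The only transform is the Y-flip y_m = 124.595 − y_svg.

Shape 1 is a open polyline drawn with `<polyline>`. Its stroke #000000 means engrave at S353, F2854. After flipping Y the toolpath is (41.970,79.437) → (95.616,112.008) → (139.401,25.364) → (54.326,81.161) → (80.808,8.528) → (68.860,100.801).

Shape 2 is a open polyline drawn with `<polyline>`. Its stroke #0000ff means score at S508, F1804. After flipping Y the toolpath is (132.839,111.598) → (127.302,53.030) → (8.924,7.552) → (12.420,24.412) → (102.824,19.808).

Shape 3 is a line segment drawn with `<line>`. Its stroke #000000 means engrave at S353, F2854. After flipping Y the toolpath is (78.757,18.769) → (38.103,80.807).

Shape 4 is a regular polygon drawn with `<path>`. Its stroke #0000ff means score at S508, F1804. After flipping Y the toolpath is (139.115,67.315) → (136.260,57.202) → (127.090,52.070) → (116.977,54.925) → (111.845,64.095) → (114.700,74.208) → (123.870,79.340) → (133.983,76.485) → (139.115,67.315), returning to the start.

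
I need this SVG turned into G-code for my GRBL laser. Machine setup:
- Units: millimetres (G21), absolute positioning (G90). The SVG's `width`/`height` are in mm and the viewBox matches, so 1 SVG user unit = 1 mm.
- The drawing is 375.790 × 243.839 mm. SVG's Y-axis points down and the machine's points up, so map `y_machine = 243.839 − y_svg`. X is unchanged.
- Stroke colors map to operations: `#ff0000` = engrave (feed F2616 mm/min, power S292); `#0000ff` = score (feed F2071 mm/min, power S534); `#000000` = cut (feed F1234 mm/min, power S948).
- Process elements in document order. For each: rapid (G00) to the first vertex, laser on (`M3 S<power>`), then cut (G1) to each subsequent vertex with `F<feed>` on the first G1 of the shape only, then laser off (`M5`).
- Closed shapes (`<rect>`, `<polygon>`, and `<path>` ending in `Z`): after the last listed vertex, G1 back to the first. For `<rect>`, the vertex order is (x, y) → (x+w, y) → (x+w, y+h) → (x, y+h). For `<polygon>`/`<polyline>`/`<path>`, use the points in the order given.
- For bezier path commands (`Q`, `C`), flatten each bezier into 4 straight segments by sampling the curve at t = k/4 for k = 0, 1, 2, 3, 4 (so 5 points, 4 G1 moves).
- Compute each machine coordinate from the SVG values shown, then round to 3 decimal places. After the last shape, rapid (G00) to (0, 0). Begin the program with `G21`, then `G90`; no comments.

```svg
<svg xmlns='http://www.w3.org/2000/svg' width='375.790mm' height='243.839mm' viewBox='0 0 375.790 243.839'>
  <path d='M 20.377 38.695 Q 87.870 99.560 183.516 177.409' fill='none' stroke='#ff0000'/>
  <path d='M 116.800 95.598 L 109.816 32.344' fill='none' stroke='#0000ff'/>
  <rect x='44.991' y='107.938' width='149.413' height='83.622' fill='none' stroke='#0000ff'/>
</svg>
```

viewBox `0 0 375.790 243.839` with mm width/height → 1 unit = 1 mm. Flip: y_m = 243.839 − y_svg.

**Shape 1** — `<path>` quadratic bezier, stroke `#ff0000` → engrave (S292, F2616). Control points (SVG): P0=(20.377,38.695), P1=(87.870,99.560), P2=(183.516,177.409); sampled at t=k/4. Machine vertices: (20.377,205.144) → (55.883,173.650) → (94.908,140.033) → (137.453,104.293) → (183.516,66.430). Open path.

**Shape 2** — `<path>` line segment, stroke `#0000ff` → score (S534, F2071). Machine vertices: (116.800,148.241) → (109.816,211.495). Open path.

**Shape 3** — `<rect>` rectangle, stroke `#0000ff` → score (S534, F2071). Machine vertices: (44.991,135.901) → (194.404,135.901) → (194.404,52.279) → (44.991,52.279) → (44.991,135.901). Closed: final G1 returns to the first vertex.

G21
G90
G00 X20.377 Y205.144
M3 S292
G1 X55.883 Y173.650 F2616
G1 X94.908 Y140.033
G1 X137.453 Y104.293
G1 X183.516 Y66.430
M5
G00 X116.800 Y148.241
M3 S534
G1 X109.816 Y211.495 F2071
M5
G00 X44.991 Y135.901
M3 S534
G1 X194.404 Y135.901 F2071
G1 X194.404 Y52.279
G1 X44.991 Y52.279
G1 X44.991 Y135.901
M5
G00 X0.000 Y0.000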